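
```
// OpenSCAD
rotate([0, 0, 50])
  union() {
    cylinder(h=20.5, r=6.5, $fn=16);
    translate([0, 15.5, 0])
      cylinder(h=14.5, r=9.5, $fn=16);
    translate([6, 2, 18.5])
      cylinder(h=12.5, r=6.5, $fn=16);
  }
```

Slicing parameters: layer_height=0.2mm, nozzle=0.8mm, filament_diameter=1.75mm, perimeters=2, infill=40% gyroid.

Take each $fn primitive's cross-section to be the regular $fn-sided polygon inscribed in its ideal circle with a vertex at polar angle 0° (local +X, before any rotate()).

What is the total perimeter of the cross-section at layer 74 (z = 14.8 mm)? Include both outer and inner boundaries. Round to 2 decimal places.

At z = 14.8 mm: the r=6.5 cylinder gives a regular 16-gon of circumradius 6.5 (constant along its height) (perimeter = 2·16·6.500·sin(180°/16) = 40.58 mm); the cylinder at (0, 15.5) is absent (z outside [0, 14.5]); the cylinder at (6, 2) is absent (z outside [18.5, 31]); Merging all regions: only the r=6.5 cylinder is present, so the union is just that shape — boundary = 40.58 mm; (whole slice rotated 50° about Z — lengths, areas and connectivity unchanged). Overall, the cross-section is a single solid region. Total boundary length (outer) = 40.58 mm.

40.58 mm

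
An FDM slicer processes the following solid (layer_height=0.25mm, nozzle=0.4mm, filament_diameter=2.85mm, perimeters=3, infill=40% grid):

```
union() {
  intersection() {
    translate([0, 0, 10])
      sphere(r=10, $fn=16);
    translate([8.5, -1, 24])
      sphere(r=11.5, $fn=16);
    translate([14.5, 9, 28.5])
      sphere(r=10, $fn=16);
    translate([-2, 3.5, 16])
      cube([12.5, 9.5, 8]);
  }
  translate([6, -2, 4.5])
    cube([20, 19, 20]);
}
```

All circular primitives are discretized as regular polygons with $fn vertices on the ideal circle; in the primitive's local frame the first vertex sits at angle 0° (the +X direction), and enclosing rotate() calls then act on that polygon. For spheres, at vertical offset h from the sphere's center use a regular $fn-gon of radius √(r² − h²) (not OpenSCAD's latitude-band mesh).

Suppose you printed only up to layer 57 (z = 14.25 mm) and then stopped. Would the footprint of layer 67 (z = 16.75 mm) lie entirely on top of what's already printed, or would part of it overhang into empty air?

Compare the two slices. At z = 14.25: the r=10 sphere contributes a regular 16-gon of circumradius √(10²−4.25²) = 9.052 (area = (16/2)·9.052²·sin(360°/16) = 250.85 mm²); the r=11.5 sphere at (8.5, -1) contributes a regular 16-gon of circumradius √(11.5²−9.75²) = 6.098 (area = (16/2)·6.098²·sin(360°/16) = 113.85 mm²); the sphere at (14.5, 9) does not reach this height (|z−center|=14.250 > r=10); the cube at (-2, 3.5) is absent (z outside [16, 24]); Taking the intersection: at least one operand is absent at this height, so nothing remains; the cube at (6, -2) is present — its section is the full 20×19 rectangle (area 380.00 mm²); Merging all regions: only the 20×19 cube at (6, -2) is present, so the union is just that shape — area = 380.00 mm². At z = 16.75: the r=10 sphere slices to a regular 16-gon of circumradius 7.378 (√(r²−h²) with h=6.75 from center) (area = (16/2)·7.378²·sin(360°/16) = 166.66 mm²); the r=11.5 sphere at (8.5, -1) slices to a regular 16-gon of circumradius 8.927 (√(r²−h²) with h=7.25 from center) (area = (16/2)·8.927²·sin(360°/16) = 243.96 mm²); the sphere at (14.5, 9) is absent (|z−center|=11.750 > r=10); the cube at (-2, 3.5) is present — its section is the full 12.5×9.5 rectangle (area 118.75 mm²); Keeping only the common overlap: at least one operand is absent at this height, so nothing remains; the cube at (6, -2) (footprint 20×19) is included at this height (area 380.00 mm²); Combining (union): only the 20×19 cube at (6, -2) is present, so the union is just that shape — area = 380.00 mm². Checking containment: the cross-section at z = 16.75 is a subset of the cross-section at z = 14.25.

entirely on top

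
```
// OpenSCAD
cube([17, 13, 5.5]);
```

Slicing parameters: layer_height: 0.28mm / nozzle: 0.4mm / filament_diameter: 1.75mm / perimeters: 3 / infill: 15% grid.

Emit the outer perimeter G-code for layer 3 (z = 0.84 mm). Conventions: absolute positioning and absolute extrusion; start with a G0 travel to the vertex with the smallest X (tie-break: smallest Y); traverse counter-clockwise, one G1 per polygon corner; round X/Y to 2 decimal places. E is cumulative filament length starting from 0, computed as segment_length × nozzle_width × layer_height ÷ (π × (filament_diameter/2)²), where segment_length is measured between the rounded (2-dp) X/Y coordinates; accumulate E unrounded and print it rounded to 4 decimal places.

G0 X0.00 Y0.00 Z0.84
G1 X17.00 Y0.00 E0.7916
G1 X17.00 Y13.00 E1.3969
G1 X0.00 Y13.00 E2.1885
G1 X0.00 Y0.00 E2.7939

At z = 0.84 mm: the cube (footprint 17×13) is included at this height. The outline is a single polygon with 4 vertices. Extrusion per mm of travel: 0.4 × 0.28 / (π × 0.875²) = 0.046564. Accumulating E over each segment gives final E = 2.7939.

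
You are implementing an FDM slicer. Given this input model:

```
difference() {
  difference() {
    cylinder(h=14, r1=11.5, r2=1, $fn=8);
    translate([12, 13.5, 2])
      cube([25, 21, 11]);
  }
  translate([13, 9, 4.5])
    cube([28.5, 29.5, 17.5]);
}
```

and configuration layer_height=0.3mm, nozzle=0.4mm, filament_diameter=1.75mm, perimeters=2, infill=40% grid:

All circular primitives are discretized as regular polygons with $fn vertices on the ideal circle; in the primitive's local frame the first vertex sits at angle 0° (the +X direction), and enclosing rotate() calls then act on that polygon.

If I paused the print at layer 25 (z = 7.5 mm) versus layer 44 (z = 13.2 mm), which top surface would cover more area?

layer 25 (z = 7.5 mm)

Layer 25 (z = 7.5): the cone: at t=0.536 of its height the radius interpolates to r₁+(r₂−r₁)t = 5.875, giving a regular 8-gon of that circumradius (area = (8/2)·5.875²·sin(360°/8) = 97.62 mm²); the 25×21 cube at (12, 13.5) contributes its full rectangle (area 525.00 mm²); After the difference (first − rest): starting from the cone (97.62 mm²), the 25×21 cube at (12, 13.5) misses the remaining region (no effect) — area = 97.62 mm²; the cube at (13, 9) is present — its section is the full 28.5×29.5 rectangle (area 840.75 mm²); Taking the first minus the rest: starting from that combined region (97.62 mm²), the 28.5×29.5 cube at (13, 9) misses the remaining region (no effect) — area = 97.62 mm². So its area = 97.62 mm². Layer 44 (z = 13.2): the cone: at t=0.943 of its height the radius interpolates to r₁+(r₂−r₁)t = 1.600, giving a regular 8-gon of that circumradius (area = (8/2)·1.600²·sin(360°/8) = 7.24 mm²); the cube at (12, 13.5) is not intersected at this z (z outside [2, 13]); After the difference (first − rest): none of the subtracted shapes is present at this height, so the cone is unchanged — area = 7.24 mm²; the cube at (13, 9) (footprint 28.5×29.5) is included at this height (area 840.75 mm²); After the difference (first − rest): starting from the result so far (7.24 mm²), the 28.5×29.5 cube at (13, 9) misses the remaining region (no effect) — area = 7.24 mm². So its area = 7.24 mm². Layer 25 is larger (97.62 vs 7.24 mm²).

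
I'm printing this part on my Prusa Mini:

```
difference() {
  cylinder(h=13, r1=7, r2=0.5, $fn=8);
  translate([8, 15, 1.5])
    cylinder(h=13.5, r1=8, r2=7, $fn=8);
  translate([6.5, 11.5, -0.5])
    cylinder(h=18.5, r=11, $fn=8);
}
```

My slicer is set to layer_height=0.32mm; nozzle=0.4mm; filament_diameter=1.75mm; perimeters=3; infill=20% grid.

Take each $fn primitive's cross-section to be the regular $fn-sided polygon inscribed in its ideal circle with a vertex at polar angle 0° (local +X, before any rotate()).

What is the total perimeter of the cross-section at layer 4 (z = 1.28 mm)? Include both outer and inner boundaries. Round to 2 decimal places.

At z = 1.28 mm: the cone: at t=0.098 of its height the radius interpolates to r₁+(r₂−r₁)t = 6.360, giving a regular 8-gon of that circumradius (perimeter = 2·8·6.360·sin(180°/8) = 38.94 mm); the cone at (8, 15) is not intersected at this z (z outside [1.5, 15]); the r=11 cylinder at (6.5, 11.5) gives a regular 8-gon of circumradius 11 (constant along its height) (perimeter = 2·8·11.000·sin(180°/8) = 67.35 mm); After the difference (first − rest): starting from the cone, the r=11 cylinder at (6.5, 11.5) partially overlaps it — only the 20.91 mm² overlap (of its 342.24 mm²) is removed, clipping the outline — boundary = 37.66 mm. Overall, the cross-section is a single solid region. Total boundary length (outer) = 37.66 mm.

37.66 mm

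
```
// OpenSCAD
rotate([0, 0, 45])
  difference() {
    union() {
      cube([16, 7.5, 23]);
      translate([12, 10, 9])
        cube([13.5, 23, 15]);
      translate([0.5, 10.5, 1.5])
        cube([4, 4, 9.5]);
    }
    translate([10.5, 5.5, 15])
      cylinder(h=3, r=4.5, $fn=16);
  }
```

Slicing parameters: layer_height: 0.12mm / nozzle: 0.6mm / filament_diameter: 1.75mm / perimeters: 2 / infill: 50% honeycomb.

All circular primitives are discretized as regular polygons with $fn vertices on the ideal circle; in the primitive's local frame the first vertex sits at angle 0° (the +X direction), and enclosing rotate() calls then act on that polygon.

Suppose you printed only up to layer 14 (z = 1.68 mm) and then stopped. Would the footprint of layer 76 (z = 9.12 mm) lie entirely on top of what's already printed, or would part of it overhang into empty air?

part overhangs

Compare the two slices. At z = 1.68: the cube is present — its section is the full 16×7.5 rectangle (area 120.00 mm²); the cube at (12, 10) is absent (z outside [9, 24]); the 4×4 cube at (0.5, 10.5) contributes its full rectangle (area 16.00 mm²); Merging all regions: the 2 present regions are separate (no shared area or edge), so areas and boundary lengths simply add and each stays a separate island — area = 136.00 mm²; the cylinder at (10.5, 5.5) is absent (z outside [15, 18]); Subtracting the remaining from the first: none of the subtracted shapes is present at this height, so that combined region is unchanged — area = 136.00 mm²; (whole slice rotated 45° about Z — lengths, areas and connectivity unchanged). At z = 9.12: the cube (footprint 16×7.5) is included at this height (area 120.00 mm²); the cube at (12, 10) (footprint 13.5×23) is included at this height (area 310.50 mm²); the cube at (0.5, 10.5) (footprint 4×4) is included at this height (area 16.00 mm²); Combining (union): the 3 present regions are separate (no shared area or edge), so areas and boundary lengths simply add and each stays a separate island — area = 446.50 mm²; the cylinder at (10.5, 5.5) is not intersected at this z (z outside [15, 18]); Taking the first minus the rest: none of the subtracted shapes is present at this height, so that combined region is unchanged — area = 446.50 mm²; (rotated 45° about Z; rotation is an isometry so areas/perimeters/island counts are preserved). Checking containment: at z = 9.12 the cross-section extends beyond the z = 1.68 cross-section by about 310.50 mm².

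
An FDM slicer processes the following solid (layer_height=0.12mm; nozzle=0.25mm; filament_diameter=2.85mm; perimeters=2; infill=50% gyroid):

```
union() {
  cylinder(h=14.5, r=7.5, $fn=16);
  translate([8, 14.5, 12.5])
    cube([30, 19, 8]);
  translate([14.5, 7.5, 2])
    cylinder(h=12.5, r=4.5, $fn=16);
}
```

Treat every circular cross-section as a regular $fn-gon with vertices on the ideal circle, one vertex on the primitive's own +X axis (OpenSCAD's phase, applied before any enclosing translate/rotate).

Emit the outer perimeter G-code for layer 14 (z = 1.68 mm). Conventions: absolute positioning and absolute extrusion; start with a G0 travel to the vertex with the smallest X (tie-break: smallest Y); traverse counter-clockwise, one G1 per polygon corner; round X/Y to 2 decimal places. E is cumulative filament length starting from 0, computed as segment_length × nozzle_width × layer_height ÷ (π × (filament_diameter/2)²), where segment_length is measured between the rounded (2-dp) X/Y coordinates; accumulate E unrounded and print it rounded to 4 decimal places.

G0 X-7.50 Y0.00 Z1.68
G1 X-6.93 Y-2.87 E0.0138
G1 X-5.30 Y-5.30 E0.0275
G1 X-2.87 Y-6.93 E0.0413
G1 X0.00 Y-7.50 E0.0550
G1 X2.87 Y-6.93 E0.0688
G1 X5.30 Y-5.30 E0.0826
G1 X6.93 Y-2.87 E0.0963
G1 X7.50 Y0.00 E0.1101
G1 X6.93 Y2.87 E0.1238
G1 X5.30 Y5.30 E0.1376
G1 X2.87 Y6.93 E0.1514
G1 X0.00 Y7.50 E0.1651
G1 X-2.87 Y6.93 E0.1789
G1 X-5.30 Y5.30 E0.1926
G1 X-6.93 Y2.87 E0.2064
G1 X-7.50 Y0.00 E0.2202

At z = 1.68 mm: the r=7.5 cylinder contributes a regular 16-gon of circumradius 7.5; the cube at (8, 14.5) does not reach this height (z outside [12.5, 20.5]); the cylinder at (14.5, 7.5) is not intersected at this z (z outside [2, 14.5]); Merging all regions: only the r=7.5 cylinder is present, so the union is just that shape — 1 connected region. The outline is a single polygon with 16 vertices. Extrusion per mm of travel: 0.25 × 0.12 / (π × 1.425²) = 0.004703. Accumulating E over each segment gives final E = 0.2202.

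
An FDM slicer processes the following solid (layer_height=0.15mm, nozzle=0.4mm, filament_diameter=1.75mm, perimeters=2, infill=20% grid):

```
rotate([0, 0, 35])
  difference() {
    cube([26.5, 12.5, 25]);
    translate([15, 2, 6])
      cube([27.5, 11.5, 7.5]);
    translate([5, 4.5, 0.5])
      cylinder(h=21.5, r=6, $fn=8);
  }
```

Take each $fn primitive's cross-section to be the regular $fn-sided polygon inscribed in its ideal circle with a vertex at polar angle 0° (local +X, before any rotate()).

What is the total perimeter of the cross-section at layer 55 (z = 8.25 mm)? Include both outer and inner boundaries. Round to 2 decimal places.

89.60 mm

At z = 8.25 mm: the cube (footprint 26.5×12.5) is included at this height (perimeter 78.00 mm); the cube at (15, 2) is present — its section is the full 27.5×11.5 rectangle (perimeter 78.00 mm); the cylinder at (5, 4.5): section is a regular 8-gon, circumradius r=6 (perimeter = 2·8·6.000·sin(180°/8) = 36.74 mm); After the difference (first − rest): starting from the 26.5×12.5 cube, the 27.5×11.5 cube at (15, 2) partially overlaps it — only the 120.75 mm² overlap (of its 316.25 mm²) is removed, clipping the outline; the r=6 cylinder at (5, 4.5) partially overlaps it — only the 93.98 mm² overlap (of its 101.82 mm²) is removed, clipping the outline — boundary = 89.60 mm; (rotated 35° about Z; rotation is an isometry so areas/perimeters/island counts are preserved). Overall, the cross-section has 2 separate islands. Total boundary length (outer) = 89.60 mm.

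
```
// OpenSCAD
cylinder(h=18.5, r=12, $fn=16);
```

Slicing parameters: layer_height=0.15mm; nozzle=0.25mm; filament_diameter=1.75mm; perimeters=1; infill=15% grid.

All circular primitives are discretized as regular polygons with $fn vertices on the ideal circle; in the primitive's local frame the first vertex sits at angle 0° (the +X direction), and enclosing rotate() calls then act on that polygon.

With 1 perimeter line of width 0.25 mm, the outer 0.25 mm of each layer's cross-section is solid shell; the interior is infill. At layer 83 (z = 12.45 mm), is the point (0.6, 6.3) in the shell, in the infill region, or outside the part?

At z = 12.45 mm: the cylinder: section is a regular 16-gon, circumradius r=12. Overall, the cross-section is a single solid region. The nearest boundary edge runs (4.59, 11.09)→(0.00, 12.00); distance from the point to it = 5.47 mm. The point is inside the cross-section and 5.47 mm from the nearest boundary — more than the 0.25 mm shell width (1 × 0.25), so it's in the infill interior.

infill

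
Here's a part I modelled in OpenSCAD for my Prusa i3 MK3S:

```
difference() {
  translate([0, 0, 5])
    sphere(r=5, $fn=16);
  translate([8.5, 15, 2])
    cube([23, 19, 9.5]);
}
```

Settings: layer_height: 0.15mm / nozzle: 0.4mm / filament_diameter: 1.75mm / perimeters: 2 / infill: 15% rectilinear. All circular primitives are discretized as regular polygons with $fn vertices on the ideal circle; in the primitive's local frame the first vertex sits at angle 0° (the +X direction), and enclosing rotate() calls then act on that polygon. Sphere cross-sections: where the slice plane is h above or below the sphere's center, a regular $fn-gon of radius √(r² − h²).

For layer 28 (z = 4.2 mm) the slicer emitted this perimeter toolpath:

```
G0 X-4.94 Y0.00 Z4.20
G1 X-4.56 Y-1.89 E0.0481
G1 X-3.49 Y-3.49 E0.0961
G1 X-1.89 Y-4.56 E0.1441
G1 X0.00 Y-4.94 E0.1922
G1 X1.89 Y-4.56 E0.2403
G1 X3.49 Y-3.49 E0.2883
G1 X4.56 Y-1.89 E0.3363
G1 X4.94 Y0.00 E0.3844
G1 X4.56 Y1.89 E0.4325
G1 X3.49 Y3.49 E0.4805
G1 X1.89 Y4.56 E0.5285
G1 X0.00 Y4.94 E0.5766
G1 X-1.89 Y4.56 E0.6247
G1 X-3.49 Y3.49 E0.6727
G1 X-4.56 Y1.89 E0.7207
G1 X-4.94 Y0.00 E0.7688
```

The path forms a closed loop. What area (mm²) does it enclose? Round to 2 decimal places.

74.62 mm²

Apply the shoelace formula to the sequence of (X, Y) vertices; enclosed area = 74.62 mm².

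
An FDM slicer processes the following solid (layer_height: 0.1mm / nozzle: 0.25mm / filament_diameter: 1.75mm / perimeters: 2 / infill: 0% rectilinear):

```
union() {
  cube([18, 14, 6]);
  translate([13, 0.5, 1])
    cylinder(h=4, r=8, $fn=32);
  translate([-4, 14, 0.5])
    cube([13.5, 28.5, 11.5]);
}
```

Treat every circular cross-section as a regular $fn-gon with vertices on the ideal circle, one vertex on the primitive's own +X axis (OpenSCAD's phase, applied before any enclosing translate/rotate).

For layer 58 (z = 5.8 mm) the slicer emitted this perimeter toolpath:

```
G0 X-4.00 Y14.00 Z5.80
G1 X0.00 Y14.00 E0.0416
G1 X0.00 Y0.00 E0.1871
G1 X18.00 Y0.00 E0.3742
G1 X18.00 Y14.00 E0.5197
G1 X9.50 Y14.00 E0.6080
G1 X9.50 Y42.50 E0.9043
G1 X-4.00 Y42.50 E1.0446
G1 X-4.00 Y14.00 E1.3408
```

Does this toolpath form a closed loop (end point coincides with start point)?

Start point (G0): (-4.00, 14.00). End point (last G1): the path returns to the start — closed.

yes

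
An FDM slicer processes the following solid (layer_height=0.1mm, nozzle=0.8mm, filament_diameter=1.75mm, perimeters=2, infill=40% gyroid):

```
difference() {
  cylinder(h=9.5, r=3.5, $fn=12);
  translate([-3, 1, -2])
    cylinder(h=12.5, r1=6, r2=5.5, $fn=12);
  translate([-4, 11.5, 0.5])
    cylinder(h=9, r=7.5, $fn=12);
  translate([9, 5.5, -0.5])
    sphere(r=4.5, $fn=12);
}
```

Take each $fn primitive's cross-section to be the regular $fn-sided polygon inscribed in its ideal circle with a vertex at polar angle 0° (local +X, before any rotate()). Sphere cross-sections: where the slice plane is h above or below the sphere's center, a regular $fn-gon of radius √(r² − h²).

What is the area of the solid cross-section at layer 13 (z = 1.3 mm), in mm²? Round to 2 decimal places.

At z = 1.3 mm: the cylinder: section is a regular 12-gon, circumradius r=3.5 (area = (12/2)·3.500²·sin(360°/12) = 36.75 mm²); the cone at (-3, 1) contributes a regular 12-gon of circumradius 5.868 (interpolated between r1=6 and r2=5.5 at t=0.264) (area = (12/2)·5.868²·sin(360°/12) = 103.30 mm²); the r=7.5 cylinder at (-4, 11.5) gives a regular 12-gon of circumradius 7.5 (constant along its height) (area = (12/2)·7.500²·sin(360°/12) = 168.75 mm²); the r=4.5 sphere at (9, 5.5) slices to a regular 12-gon of circumradius 4.124 (√(r²−h²) with h=1.8 from center) (area = (12/2)·4.124²·sin(360°/12) = 51.03 mm²); After the difference (first − rest): starting from the r=3.5 cylinder (36.75 mm²), the cone at (-3, 1) partially overlaps it — only the 33.08 mm² overlap (of its 103.30 mm²) is removed, clipping the outline; the r=7.5 cylinder at (-4, 11.5) misses the remaining region (no effect); the r=4.5 sphere at (9, 5.5) misses the remaining region (no effect) — area = 3.67 mm². Overall, the cross-section is a single solid region. Net area = 3.67 mm².

3.67 mm²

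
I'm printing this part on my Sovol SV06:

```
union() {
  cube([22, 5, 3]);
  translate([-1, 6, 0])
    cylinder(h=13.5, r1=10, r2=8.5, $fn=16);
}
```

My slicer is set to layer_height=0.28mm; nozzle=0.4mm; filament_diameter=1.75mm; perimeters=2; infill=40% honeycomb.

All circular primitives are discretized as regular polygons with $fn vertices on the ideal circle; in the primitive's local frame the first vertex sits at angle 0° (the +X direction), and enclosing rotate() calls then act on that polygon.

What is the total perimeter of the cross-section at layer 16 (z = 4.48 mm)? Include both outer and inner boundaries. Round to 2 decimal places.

At z = 4.48 mm: the cube is absent (z outside [0, 3]); the cone at (-1, 6): at t=0.332 of its height the radius interpolates to r₁+(r₂−r₁)t = 9.502, giving a regular 16-gon of that circumradius (perimeter = 2·16·9.502·sin(180°/16) = 59.32 mm); Combining (union): only the cone at (-1, 6) is present, so the union is just that shape — boundary = 59.32 mm. Overall, the cross-section is a single solid region. Total boundary length (outer) = 59.32 mm.

59.32 mm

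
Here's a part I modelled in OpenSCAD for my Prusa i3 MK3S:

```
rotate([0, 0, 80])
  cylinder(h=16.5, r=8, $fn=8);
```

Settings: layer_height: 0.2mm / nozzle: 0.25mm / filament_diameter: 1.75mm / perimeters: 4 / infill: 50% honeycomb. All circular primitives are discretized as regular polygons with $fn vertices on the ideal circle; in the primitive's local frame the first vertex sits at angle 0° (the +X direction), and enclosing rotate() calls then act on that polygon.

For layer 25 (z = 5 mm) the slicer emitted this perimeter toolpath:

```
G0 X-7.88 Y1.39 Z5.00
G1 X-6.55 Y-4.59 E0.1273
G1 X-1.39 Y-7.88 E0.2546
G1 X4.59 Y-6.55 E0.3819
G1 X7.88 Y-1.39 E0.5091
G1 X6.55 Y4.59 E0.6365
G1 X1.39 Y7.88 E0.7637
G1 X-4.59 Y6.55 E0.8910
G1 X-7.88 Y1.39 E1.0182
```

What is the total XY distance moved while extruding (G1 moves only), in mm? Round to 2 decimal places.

48.98 mm

Sum the Euclidean lengths of each G1 segment: total = 48.98 mm.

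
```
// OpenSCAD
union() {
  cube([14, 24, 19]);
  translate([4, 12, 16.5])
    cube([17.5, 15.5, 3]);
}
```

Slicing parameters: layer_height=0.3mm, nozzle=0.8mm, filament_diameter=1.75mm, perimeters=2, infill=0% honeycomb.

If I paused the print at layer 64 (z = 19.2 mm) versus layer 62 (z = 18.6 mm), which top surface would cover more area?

Layer 64 (z = 19.2): the cube is absent (z outside [0, 19]); the cube at (4, 12) (footprint 17.5×15.5) is included at this height (area 271.25 mm²); Taking the union: only the 17.5×15.5 cube at (4, 12) is present, so the union is just that shape — area = 271.25 mm². So its area = 271.25 mm². Layer 62 (z = 18.6): the cube (footprint 14×24) is included at this height (area 336.00 mm²); the 17.5×15.5 cube at (4, 12) contributes its full rectangle (area 271.25 mm²); Merging all regions: the regions partially overlap — summed areas 607.25 mm² minus the doubly-counted overlap 120.00 mm² gives 487.25 mm² — area = 487.25 mm². So its area = 487.25 mm². Layer 62 is larger (487.25 vs 271.25 mm²).

layer 62 (z = 18.6 mm)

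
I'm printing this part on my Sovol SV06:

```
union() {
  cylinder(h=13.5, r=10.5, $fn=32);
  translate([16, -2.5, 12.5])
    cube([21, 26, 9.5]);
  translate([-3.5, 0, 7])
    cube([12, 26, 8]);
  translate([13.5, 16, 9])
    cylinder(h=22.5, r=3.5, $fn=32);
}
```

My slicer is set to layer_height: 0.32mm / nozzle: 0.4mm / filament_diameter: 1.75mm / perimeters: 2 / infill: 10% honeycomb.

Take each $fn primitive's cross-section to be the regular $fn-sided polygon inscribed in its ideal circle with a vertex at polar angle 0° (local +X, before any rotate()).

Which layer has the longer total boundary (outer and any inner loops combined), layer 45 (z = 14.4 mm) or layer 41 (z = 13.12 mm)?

layer 41 (z = 13.12 mm)

Layer 45 (z = 14.4): the cylinder does not reach this height (z outside [0, 13.5]); the 21×26 cube at (16, -2.5) contributes its full rectangle (perimeter 94.00 mm); the cube at (-3.5, 0) is present — its section is the full 12×26 rectangle (perimeter 76.00 mm); the r=3.5 cylinder at (13.5, 16) gives a regular 32-gon of circumradius 3.5 (constant along its height) (perimeter = 2·32·3.500·sin(180°/32) = 21.96 mm); Merging all regions: the regions partially overlap (shared area 3.31 mm²), so the edge portions inside another operand are dropped and the merged outline is re-measured after clipping — boundary = 181.66 mm. So its perimeter = 181.66 mm. Layer 41 (z = 13.12): the cylinder: section is a regular 32-gon, circumradius r=10.5 (perimeter = 2·32·10.500·sin(180°/32) = 65.87 mm); the cube at (16, -2.5) (footprint 21×26) is included at this height (perimeter 94.00 mm); the 12×26 cube at (-3.5, 0) contributes its full rectangle (perimeter 76.00 mm); the r=3.5 cylinder at (13.5, 16) contributes a regular 32-gon of circumradius 3.5 (perimeter = 2·32·3.500·sin(180°/32) = 21.96 mm); Combining (union): the regions partially overlap (shared area 117.10 mm²), so the edge portions inside another operand are dropped and the merged outline is re-measured after clipping — boundary = 206.05 mm. So its perimeter = 206.05 mm. Layer 41 is larger (206.05 vs 181.66 mm).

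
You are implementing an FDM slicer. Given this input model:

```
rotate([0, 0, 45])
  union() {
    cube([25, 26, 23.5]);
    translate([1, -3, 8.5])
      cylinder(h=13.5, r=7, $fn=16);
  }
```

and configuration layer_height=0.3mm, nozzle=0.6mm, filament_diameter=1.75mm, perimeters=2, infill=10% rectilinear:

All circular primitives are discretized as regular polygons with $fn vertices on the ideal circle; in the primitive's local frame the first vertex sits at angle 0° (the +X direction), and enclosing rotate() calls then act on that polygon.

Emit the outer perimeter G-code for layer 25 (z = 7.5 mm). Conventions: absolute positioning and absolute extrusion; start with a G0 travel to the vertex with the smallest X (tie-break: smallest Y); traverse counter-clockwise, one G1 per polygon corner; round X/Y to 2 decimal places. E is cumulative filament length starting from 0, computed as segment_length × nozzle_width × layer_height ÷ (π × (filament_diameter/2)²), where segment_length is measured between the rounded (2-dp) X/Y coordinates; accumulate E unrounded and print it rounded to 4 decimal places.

G0 X-18.38 Y18.38 Z7.50
G1 X0.00 Y0.00 E1.9452
G1 X17.68 Y17.68 E3.8163
G1 X-0.71 Y36.06 E5.7621
G1 X-18.38 Y18.38 E7.6327

At z = 7.5 mm: the cube is present — its section is the full 25×26 rectangle; the cylinder at (1, -3) is not intersected at this z (z outside [8.5, 22]); Merging all regions: only the 25×26 cube is present, so the union is just that shape — 1 connected region; (rotated 45° about Z; rotation is an isometry so areas/perimeters/island counts are preserved). The outline is a single polygon with 4 vertices. Extrusion per mm of travel: 0.6 × 0.3 / (π × 0.875²) = 0.074835. Accumulating E over each segment gives final E = 7.6327.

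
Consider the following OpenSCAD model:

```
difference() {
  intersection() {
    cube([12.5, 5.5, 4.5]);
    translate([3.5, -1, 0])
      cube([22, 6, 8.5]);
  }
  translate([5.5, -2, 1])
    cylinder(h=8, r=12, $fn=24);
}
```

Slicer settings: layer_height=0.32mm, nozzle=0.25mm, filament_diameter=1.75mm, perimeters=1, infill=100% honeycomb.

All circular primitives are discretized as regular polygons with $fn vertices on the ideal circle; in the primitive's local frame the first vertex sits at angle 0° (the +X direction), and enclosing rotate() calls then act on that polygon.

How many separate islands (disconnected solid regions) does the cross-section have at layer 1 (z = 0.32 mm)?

At z = 0.32 mm: the cube is present — its section is the full 12.5×5.5 rectangle; the 22×6 cube at (3.5, -1) contributes its full rectangle; Keeping only the common overlap: the 22×6 cube at (3.5, -1) partially overlaps the 12.5×5.5 cube; clipping to the common part keeps 45.00 mm² — 1 connected region; the cylinder at (5.5, -2) does not reach this height (z outside [1, 9]); After the difference (first − rest): none of the subtracted shapes is present at this height, so that combined region is unchanged — 1 connected region. Overall, the cross-section is a single solid region. Island count = 1.

1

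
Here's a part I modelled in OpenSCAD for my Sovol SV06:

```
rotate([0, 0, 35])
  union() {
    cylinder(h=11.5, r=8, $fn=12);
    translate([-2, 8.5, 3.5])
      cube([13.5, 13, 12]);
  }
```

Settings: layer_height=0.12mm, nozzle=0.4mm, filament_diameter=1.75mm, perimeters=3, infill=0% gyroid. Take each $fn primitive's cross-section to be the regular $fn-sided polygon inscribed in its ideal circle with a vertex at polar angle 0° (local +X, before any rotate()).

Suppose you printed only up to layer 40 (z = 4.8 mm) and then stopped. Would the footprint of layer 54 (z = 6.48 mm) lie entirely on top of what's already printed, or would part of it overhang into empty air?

Compare the two slices. At z = 4.8: the r=8 cylinder gives a regular 12-gon of circumradius 8 (constant along its height) (area = (12/2)·8.000²·sin(360°/12) = 192.00 mm²); the cube at (-2, 8.5) (footprint 13.5×13) is included at this height (area 175.50 mm²); Combining (union): the 2 present regions are separate (no shared area or edge), so areas and boundary lengths simply add and each stays a separate island — area = 367.50 mm²; (whole slice rotated 35° about Z — lengths, areas and connectivity unchanged). At z = 6.48: the r=8 cylinder contributes a regular 12-gon of circumradius 8 (area = (12/2)·8.000²·sin(360°/12) = 192.00 mm²); the cube at (-2, 8.5) is present — its section is the full 13.5×13 rectangle (area 175.50 mm²); Taking the union: the 2 present regions are separate (no shared area or edge), so areas and boundary lengths simply add and each stays a separate island — area = 367.50 mm²; (whole slice rotated 35° about Z — lengths, areas and connectivity unchanged). Checking containment: the cross-section at z = 6.48 is a subset of the cross-section at z = 4.8.

entirely on top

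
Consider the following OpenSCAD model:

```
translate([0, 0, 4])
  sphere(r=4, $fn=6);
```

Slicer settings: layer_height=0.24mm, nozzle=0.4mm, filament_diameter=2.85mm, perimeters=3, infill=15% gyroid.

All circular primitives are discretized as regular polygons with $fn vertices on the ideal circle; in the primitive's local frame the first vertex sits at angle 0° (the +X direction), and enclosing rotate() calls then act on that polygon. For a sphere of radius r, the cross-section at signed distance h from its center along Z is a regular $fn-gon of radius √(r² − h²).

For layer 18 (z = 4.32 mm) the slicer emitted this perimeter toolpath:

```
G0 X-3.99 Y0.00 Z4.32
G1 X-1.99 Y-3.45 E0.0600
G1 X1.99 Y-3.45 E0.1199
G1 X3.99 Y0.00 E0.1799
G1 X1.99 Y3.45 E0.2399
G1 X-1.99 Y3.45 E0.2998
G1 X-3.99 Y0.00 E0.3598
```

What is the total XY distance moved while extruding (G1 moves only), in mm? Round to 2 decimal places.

23.91 mm

Sum the Euclidean lengths of each G1 segment: total = 23.91 mm.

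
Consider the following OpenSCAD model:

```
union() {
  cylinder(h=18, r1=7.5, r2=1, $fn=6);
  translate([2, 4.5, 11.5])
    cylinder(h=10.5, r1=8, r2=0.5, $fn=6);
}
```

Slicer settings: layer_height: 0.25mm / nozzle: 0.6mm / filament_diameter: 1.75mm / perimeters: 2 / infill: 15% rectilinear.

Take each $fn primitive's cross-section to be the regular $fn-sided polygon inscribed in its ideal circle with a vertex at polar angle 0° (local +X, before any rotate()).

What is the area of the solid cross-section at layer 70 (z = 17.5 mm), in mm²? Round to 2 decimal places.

39.46 mm²

At z = 17.5 mm: the cone: at t=0.972 of its height the radius interpolates to r₁+(r₂−r₁)t = 1.181, giving a regular 6-gon of that circumradius (area = (6/2)·1.181²·sin(360°/6) = 3.62 mm²); the cone at (2, 4.5): at t=0.571 of its height the radius interpolates to r₁+(r₂−r₁)t = 3.714, giving a regular 6-gon of that circumradius (area = (6/2)·3.714²·sin(360°/6) = 35.84 mm²); Combining (union): the 2 present regions are separate (no shared area or edge), so areas and boundary lengths simply add and each stays a separate island — area = 39.46 mm². Overall, the cross-section has 2 separate islands. Net area = 39.46 mm².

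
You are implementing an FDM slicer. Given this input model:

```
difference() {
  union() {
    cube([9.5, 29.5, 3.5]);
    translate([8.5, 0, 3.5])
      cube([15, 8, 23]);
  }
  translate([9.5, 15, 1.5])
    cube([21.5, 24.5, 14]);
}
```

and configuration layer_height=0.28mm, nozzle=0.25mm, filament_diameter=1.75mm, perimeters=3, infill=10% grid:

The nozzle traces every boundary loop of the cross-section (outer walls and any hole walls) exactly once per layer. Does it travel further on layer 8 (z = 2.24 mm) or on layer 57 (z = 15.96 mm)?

layer 8 (z = 2.24 mm)

Layer 8 (z = 2.24): the 9.5×29.5 cube contributes its full rectangle (perimeter 78.00 mm); the cube at (8.5, 0) is absent (z outside [3.5, 26.5]); Taking the union: only the 9.5×29.5 cube is present, so the union is just that shape — boundary = 78.00 mm; the 21.5×24.5 cube at (9.5, 15) contributes its full rectangle (perimeter 92.00 mm); After the difference (first − rest): starting from that combined region, the 21.5×24.5 cube at (9.5, 15) misses the remaining region (no effect) — boundary = 78.00 mm. So its perimeter = 78.00 mm. Layer 57 (z = 15.96): the cube is not intersected at this z (z outside [0, 3.5]); the cube at (8.5, 0) is present — its section is the full 15×8 rectangle (perimeter 46.00 mm); Merging all regions: only the 15×8 cube at (8.5, 0) is present, so the union is just that shape — boundary = 46.00 mm; the cube at (9.5, 15) is not intersected at this z (z outside [1.5, 15.5]); Taking the first minus the rest: none of the subtracted shapes is present at this height, so the result so far is unchanged — boundary = 46.00 mm. So its perimeter = 46.00 mm. Layer 8 is larger (78.00 vs 46.00 mm).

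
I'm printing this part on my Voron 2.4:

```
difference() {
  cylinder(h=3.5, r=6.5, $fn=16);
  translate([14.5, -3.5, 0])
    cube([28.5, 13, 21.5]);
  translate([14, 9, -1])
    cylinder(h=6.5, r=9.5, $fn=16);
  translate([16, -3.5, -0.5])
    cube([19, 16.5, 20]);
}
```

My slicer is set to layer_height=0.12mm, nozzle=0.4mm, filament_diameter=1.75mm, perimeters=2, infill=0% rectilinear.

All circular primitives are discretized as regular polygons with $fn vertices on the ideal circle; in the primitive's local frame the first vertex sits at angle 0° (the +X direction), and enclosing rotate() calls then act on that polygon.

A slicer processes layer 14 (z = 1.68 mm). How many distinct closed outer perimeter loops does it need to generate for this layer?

1

At z = 1.68 mm: the cylinder: section is a regular 16-gon, circumradius r=6.5; the 28.5×13 cube at (14.5, -3.5) contributes its full rectangle; the r=9.5 cylinder at (14, 9) gives a regular 16-gon of circumradius 9.5 (constant along its height); the cube at (16, -3.5) is present — its section is the full 19×16.5 rectangle; Taking the first minus the rest: starting from the r=6.5 cylinder, the 28.5×13 cube at (14.5, -3.5) misses the remaining region (no effect); the r=9.5 cylinder at (14, 9) misses the remaining region (no effect); the 19×16.5 cube at (16, -3.5) misses the remaining region (no effect) — 1 connected region. The result has 1 disconnected region.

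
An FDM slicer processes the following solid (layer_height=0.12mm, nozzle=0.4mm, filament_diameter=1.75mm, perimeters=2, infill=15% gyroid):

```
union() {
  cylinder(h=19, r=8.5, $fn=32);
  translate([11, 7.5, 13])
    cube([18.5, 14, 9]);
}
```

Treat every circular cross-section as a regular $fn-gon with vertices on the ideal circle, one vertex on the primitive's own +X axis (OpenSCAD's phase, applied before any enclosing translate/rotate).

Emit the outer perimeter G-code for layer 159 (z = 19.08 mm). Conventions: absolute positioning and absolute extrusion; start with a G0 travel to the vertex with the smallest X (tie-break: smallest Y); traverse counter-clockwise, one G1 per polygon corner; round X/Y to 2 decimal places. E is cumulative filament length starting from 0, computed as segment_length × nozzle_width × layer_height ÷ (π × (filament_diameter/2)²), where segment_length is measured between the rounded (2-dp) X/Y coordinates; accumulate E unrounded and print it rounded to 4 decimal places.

G0 X11.00 Y7.50 Z19.08
G1 X29.50 Y7.50 E0.3692
G1 X29.50 Y21.50 E0.6486
G1 X11.00 Y21.50 E1.0178
G1 X11.00 Y7.50 E1.2971

At z = 19.08 mm: the cylinder does not reach this height (z outside [0, 19]); the cube at (11, 7.5) is present — its section is the full 18.5×14 rectangle; Combining (union): only the 18.5×14 cube at (11, 7.5) is present, so the union is just that shape — 1 connected region. The outline is a single polygon with 4 vertices. Extrusion per mm of travel: 0.4 × 0.12 / (π × 0.875²) = 0.019956. Accumulating E over each segment gives final E = 1.2971.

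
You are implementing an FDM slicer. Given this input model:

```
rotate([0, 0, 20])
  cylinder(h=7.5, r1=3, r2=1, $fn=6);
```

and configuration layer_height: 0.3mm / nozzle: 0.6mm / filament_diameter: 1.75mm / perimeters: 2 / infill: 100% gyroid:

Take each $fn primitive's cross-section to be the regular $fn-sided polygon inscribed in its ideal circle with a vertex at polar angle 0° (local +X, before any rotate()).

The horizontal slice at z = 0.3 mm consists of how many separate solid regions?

1

At z = 0.3 mm: the cone: at t=0.040 of its height the radius interpolates to r₁+(r₂−r₁)t = 2.920, giving a regular 6-gon of that circumradius; (whole slice rotated 20° about Z — lengths, areas and connectivity unchanged). The result has 1 disconnected region.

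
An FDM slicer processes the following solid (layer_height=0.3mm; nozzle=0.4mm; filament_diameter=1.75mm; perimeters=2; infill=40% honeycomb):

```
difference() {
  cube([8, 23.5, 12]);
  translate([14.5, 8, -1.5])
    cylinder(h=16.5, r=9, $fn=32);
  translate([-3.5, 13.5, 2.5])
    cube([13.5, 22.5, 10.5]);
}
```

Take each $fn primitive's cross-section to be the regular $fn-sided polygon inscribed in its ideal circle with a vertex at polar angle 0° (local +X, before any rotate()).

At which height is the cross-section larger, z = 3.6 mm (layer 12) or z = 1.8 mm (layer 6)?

Layer 12 (z = 3.6): the 8×23.5 cube contributes its full rectangle (area 188.00 mm²); the r=9 cylinder at (14.5, 8) contributes a regular 32-gon of circumradius 9 (area = (32/2)·9.000²·sin(360°/32) = 252.84 mm²); the 13.5×22.5 cube at (-3.5, 13.5) contributes its full rectangle (area 303.75 mm²); Taking the first minus the rest: starting from the 8×23.5 cube (188.00 mm²), the r=9 cylinder at (14.5, 8) partially overlaps it — only the 21.00 mm² overlap (of its 252.84 mm²) is removed, clipping the outline; the 13.5×22.5 cube at (-3.5, 13.5) partially overlaps it — only the 79.80 mm² overlap (of its 303.75 mm²) is removed, clipping the outline — area = 87.20 mm². So its area = 87.20 mm². Layer 6 (z = 1.8): the cube is present — its section is the full 8×23.5 rectangle (area 188.00 mm²); the r=9 cylinder at (14.5, 8) contributes a regular 32-gon of circumradius 9 (area = (32/2)·9.000²·sin(360°/32) = 252.84 mm²); the cube at (-3.5, 13.5) is absent (z outside [2.5, 13]); After the difference (first − rest): starting from the 8×23.5 cube (188.00 mm²), the r=9 cylinder at (14.5, 8) partially overlaps it — only the 21.00 mm² overlap (of its 252.84 mm²) is removed, clipping the outline — area = 167.00 mm². So its area = 167.00 mm². Layer 6 is larger (167.00 vs 87.20 mm²).

layer 6 (z = 1.8 mm)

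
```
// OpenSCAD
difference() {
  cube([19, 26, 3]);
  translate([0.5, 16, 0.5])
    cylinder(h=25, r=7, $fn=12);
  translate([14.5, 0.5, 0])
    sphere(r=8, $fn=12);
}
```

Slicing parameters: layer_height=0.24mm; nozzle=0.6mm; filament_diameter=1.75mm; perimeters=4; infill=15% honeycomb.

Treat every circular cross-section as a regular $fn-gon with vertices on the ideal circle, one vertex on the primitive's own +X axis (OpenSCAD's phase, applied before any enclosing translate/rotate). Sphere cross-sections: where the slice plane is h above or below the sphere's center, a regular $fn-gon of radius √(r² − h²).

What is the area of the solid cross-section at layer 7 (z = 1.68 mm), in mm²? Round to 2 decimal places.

At z = 1.68 mm: the 19×26 cube contributes its full rectangle (area 494.00 mm²); the r=7 cylinder at (0.5, 16) contributes a regular 12-gon of circumradius 7 (area = (12/2)·7.000²·sin(360°/12) = 147.00 mm²); the r=8 sphere at (14.5, 0.5) slices to a regular 12-gon of circumradius 7.822 (√(r²−h²) with h=1.68 from center) (area = (12/2)·7.822²·sin(360°/12) = 183.53 mm²); After the difference (first − rest): starting from the 19×26 cube (494.00 mm²), the r=7 cylinder at (0.5, 16) partially overlaps it — only the 80.43 mm² overlap (of its 147.00 mm²) is removed, clipping the outline; the r=8 sphere at (14.5, 0.5) partially overlaps it — only the 84.37 mm² overlap (of its 183.53 mm²) is removed, clipping the outline — area = 329.20 mm². Overall, the cross-section is a single solid region. Net area = 329.20 mm².

329.20 mm²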